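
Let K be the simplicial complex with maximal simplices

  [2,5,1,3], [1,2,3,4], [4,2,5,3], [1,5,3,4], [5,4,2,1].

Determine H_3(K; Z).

H_3 ≅ Z.

Order the vertices as 1 < 2 < 3 < 4 < 5. Listing each simplex with vertices in this order, K has dimension 3 with simplices:

  0-simplices (5): [1], [2], [3], [4], [5]
  1-simplices (10): [1,2], [1,3], [1,4], [1,5], [2,3], [2,4], [2,5], [3,4], [3,5], [4,5]
  2-simplices (10): [1,2,3], [1,2,4], [1,2,5], [1,3,4], [1,3,5], [1,4,5], [2,3,4], [2,3,5], [2,4,5], [3,4,5]
  3-simplices (5): [1,2,3,4], [1,2,3,5], [1,2,4,5], [1,3,4,5], [2,3,4,5]

Hence C_0 ≅ Z^5, C_1 ≅ Z^10, C_2 ≅ Z^10, C_3 ≅ Z^5.

Boundary ∂_1: C_1 → C_0 sends each edge [p,q] (with p < q) to q − p.
This gives a 5×10 integer matrix of rank 4; reducing to Smith normal form yields diagonal entries (1,1,1,1).

∂_2: C_2 → C_1 maps a triangle to the signed sum of its edges. For instance
  ∂[1,2,3] = [2,3] − [1,3] + [1,2],
  ∂[1,4,5] = [4,5] − [1,5] + [1,4].
The resulting 10×10 matrix has rank 6, and its Smith normal form has invariant factors (1,1,1,1,1,1).

∂_3: C_3 → C_2 sends each 3-simplex σ to the alternating sum Σ_i (−1)^i (σ with its i-th vertex removed). For instance
  ∂[1,2,4,5] = [2,4,5] − [1,4,5] + [1,2,5] − [1,2,4],
  ∂[1,3,4,5] = [3,4,5] − [1,4,5] + [1,3,5] − [1,3,4].
This gives a 10×5 integer matrix of rank 4; reducing to Smith normal form yields diagonal entries (1,1,1,1).

Reading off H_k = ker ∂_k / im ∂_{k+1}:

  H_3: rank ker ∂_3 − rank ∂_4 = (5 − 4) − 0 = 1, and there is no ∂_4, so H_3 = Z.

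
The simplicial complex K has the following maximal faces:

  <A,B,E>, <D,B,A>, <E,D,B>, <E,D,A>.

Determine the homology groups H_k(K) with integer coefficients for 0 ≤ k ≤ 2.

K has 4 vertices, 6 edges, 4 triangles.
rank ∂_0 = 0, rank ∂_1 = 3 ⇒ b_0 = 4 − 0 − 3 = 1; all invariant factors of ∂_1 are 1 so no torsion. So H_0 = Z.
rank ∂_1 = 3, rank ∂_2 = 3 ⇒ b_1 = 6 − 3 − 3 = 0; all invariant factors of ∂_2 are 1 so no torsion. So H_1 = 0.
rank ∂_2 = 3, rank ∂_3 = 0 ⇒ b_2 = 4 − 3 − 0 = 1. So H_2 = Z.

H_0 = Z,  H_1 = 0,  H_2 = Z.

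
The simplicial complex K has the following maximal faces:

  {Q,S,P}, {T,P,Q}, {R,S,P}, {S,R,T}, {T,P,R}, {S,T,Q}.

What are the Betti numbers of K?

b_0 = 1, b_1 = 0, b_2 = 1.

We work with the vertex ordering P < Q < R < S < T. The simplices of K, each written with vertices in increasing order, are:

  0-simplices (5): P, Q, R, S, T
  1-simplices (9): PQ, PR, PS, PT, QS, QT, RS, RT, ST
  2-simplices (6): PQS, PQT, PRS, PRT, QST, RST

so the chain groups are C_0 ≅ Z^5, C_1 ≅ Z^9, C_2 ≅ Z^6.

∂_1: C_1 → C_0 maps an edge to its endpoints' difference, ∂[p,q] = q − p.
The 5×9 boundary matrix has rank 4 and Smith normal form diag(1,1,1,1).

∂_2: C_2 → C_1 maps a triangle to the signed sum of its edges. For instance
  ∂QST = ST − QT + QS,
  ∂PQT = QT − PT + PQ.
The 9×6 boundary matrix has rank 5 and Smith normal form diag(1,1,1,1,1).

Now H_k = ker ∂_k / im ∂_{k+1}, so:

  H_0: rank C_0 − rank ∂_1 = 5 − 4 = 1, and the invariant factors of ∂_1 are all 1, so H_0 = Z.
  H_1: rank ker ∂_1 − rank ∂_2 = (9 − 4) − 5 = 0, and the invariant factors of ∂_2 are all 1, so H_1 = 0.
  H_2: rank ker ∂_2 − rank ∂_3 = (6 − 5) − 0 = 1, and there is no ∂_3, so H_2 = Z.

Hence the Betti numbers are b_0 = 1, b_1 = 0, b_2 = 1.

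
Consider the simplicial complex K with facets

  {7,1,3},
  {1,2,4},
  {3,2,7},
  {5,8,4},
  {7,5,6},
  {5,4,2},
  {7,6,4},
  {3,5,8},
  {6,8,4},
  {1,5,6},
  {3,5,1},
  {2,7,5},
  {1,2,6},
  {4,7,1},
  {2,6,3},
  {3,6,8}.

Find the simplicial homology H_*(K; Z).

H_0 ≅ Z,  H_1 ≅ Z^2,  H_2 ≅ Z.

Take the total order 1 < 2 < 3 < 4 < 5 < 6 < 7 < 8 on the vertex set. Then K (dimension 2) consists of the simplices:

  0-simplices (8): [1], [2], [3], [4], [5], [6], [7], [8]
  1-simplices (24): (24 of them)
  2-simplices (16): [1,2,4], [1,2,6], [1,3,5], [1,3,7], [1,4,7], [1,5,6], [2,3,6], [2,3,7], [2,4,5], [2,5,7], [3,5,8], [3,6,8], [4,5,8], [4,6,7], [4,6,8], [5,6,7]

so the chain groups are C_0 ≅ Z^8, C_1 ≅ Z^24, C_2 ≅ Z^16.

∂_1: C_1 → C_0 is given by ∂[p,q] = [q] − [p].
The resulting 8×24 matrix has rank 7, and its Smith normal form has invariant factors (1,1,1,1,1,1,1).

∂_2: C_2 → C_1 maps a triangle to the signed sum of its edges. For instance
  ∂[3,6,8] = [6,8] − [3,8] + [3,6],
  ∂[1,2,4] = [2,4] − [1,4] + [1,2].
The resulting 24×16 matrix has rank 15, and its Smith normal form has invariant factors (1,1,1,1,1,1,1,1,1,1,1,1,1,1,1).

From H_k ≅ ker(∂_k) / im(∂_{k+1}) we obtain:

  H_0: rank C_0 − rank ∂_1 = 8 − 7 = 1, and the invariant factors of ∂_1 are all 1, so H_0 ≅ Z.
  H_1: rank ker ∂_1 − rank ∂_2 = (24 − 7) − 15 = 2, and the invariant factors of ∂_2 are all 1, so H_1 ≅ Z^2.
  H_2: rank ker ∂_2 − rank ∂_3 = (16 − 15) − 0 = 1, and there is no ∂_3, so H_2 ≅ Z.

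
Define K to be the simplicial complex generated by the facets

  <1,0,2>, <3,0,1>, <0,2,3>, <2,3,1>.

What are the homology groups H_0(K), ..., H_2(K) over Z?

We work with the vertex ordering 0 < 1 < 2 < 3. The simplices of K, each written with vertices in increasing order, are:

  0-simplices (4): [0], [1], [2], [3]
  1-simplices (6): [0,1], [0,2], [0,3], [1,2], [1,3], [2,3]
  2-simplices (4): [0,1,2], [0,1,3], [0,2,3], [1,2,3]

so the chain groups are C_0 ≅ Z^4, C_1 ≅ Z^6, C_2 ≅ Z^4.

Boundary ∂_1: C_1 → C_0 sends each edge [p,q] (with p < q) to q − p.
As a 4×6 matrix over Z this has rank 3, with invariant factors (1,1,1).

Boundary ∂_2: C_2 → C_1 acts by ∂[p,q,r] = [q,r] − [p,r] + [p,q]. For instance
  ∂[1,2,3] = [2,3] − [1,3] + [1,2],
  ∂[0,2,3] = [2,3] − [0,3] + [0,2].
This gives a 6×4 integer matrix of rank 3; reducing to Smith normal form yields diagonal entries (1,1,1).

Computing H_k = (kernel of ∂_k) / (image of ∂_{k+1}):

  H_0: rank C_0 − rank ∂_1 = 4 − 3 = 1, and the invariant factors of ∂_1 are all 1, so H_0 ≅ Z.
  H_1: rank ker ∂_1 − rank ∂_2 = (6 − 3) − 3 = 0, and the invariant factors of ∂_2 are all 1, so H_1 ≅ 0.
  H_2: rank ker ∂_2 − rank ∂_3 = (4 − 3) − 0 = 1, and there is no ∂_3, so H_2 ≅ Z.

As a check, the Euler characteristic is 4 − 6 + 4 = 2, which agrees with 1 − 0 + 1 = 2.

H_0 = Z,  H_1 = 0,  H_2 = Z.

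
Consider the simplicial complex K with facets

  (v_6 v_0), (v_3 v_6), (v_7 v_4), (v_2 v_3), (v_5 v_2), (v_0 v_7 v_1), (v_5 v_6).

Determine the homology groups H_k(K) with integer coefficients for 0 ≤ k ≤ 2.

Order the vertices as v_0 < v_1 < v_2 < v_3 < v_4 < v_5 < v_6 < v_7. Listing each simplex with vertices in this order, K has dimension 2 with simplices:

  0-simplices (8): [v_0], [v_1], [v_2], [v_3], [v_4], [v_5], [v_6], [v_7]
  1-simplices (9): [v_0,v_1], [v_0,v_6], [v_0,v_7], [v_1,v_7], [v_2,v_3], [v_2,v_5], [v_3,v_6], [v_4,v_7], [v_5,v_6]
  2-simplices (1): [v_0,v_1,v_7]

Hence C_0 ≅ Z^8, C_1 ≅ Z^9, C_2 ≅ Z^1.

The boundary map ∂_1: C_1 → C_0 is given by ∂[p,q] = [q] − [p].
This gives a 8×9 integer matrix of rank 7; reducing to Smith normal form yields diagonal entries (1,1,1,1,1,1,1).

The boundary map ∂_2: C_2 → C_1 sends each 2-simplex [p,q,r] to [q,r] − [p,r] + [p,q]. For instance
  ∂[v_0,v_1,v_7] = [v_1,v_7] − [v_0,v_7] + [v_0,v_1].
The resulting 9×1 matrix has rank 1, and its Smith normal form has invariant factors (1).

Computing H_k = (kernel of ∂_k) / (image of ∂_{k+1}):

  H_0: rank C_0 − rank ∂_1 = 8 − 7 = 1, and the invariant factors of ∂_1 are all 1, so H_0 ≅ Z.
  H_1: rank ker ∂_1 − rank ∂_2 = (9 − 7) − 1 = 1, and the invariant factors of ∂_2 are all 1, so H_1 ≅ Z.
  H_2: rank ker ∂_2 − rank ∂_3 = (1 − 1) − 0 = 0, and there is no ∂_3, so H_2 ≅ 0.

As a check, the Euler characteristic is 8 − 9 + 1 = 0, which agrees with 1 − 1 + 0 = 0.

H_0 ≅ Z,  H_1 ≅ Z,  H_2 = 0.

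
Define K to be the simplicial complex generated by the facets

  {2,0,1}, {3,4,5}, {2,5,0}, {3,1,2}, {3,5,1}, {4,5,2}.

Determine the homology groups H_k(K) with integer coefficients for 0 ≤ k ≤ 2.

H_0 ≅ Z,  H_1 ≅ Z,  H_2 = 0.

Order the vertices as 0 < 1 < 2 < 3 < 4 < 5. Listing each simplex with vertices in this order, K has dimension 2 with simplices:

  0-simplices (6): [0], [1], [2], [3], [4], [5]
  1-simplices (12): [0,1], [0,2], [0,5], [1,2], [1,3], [1,5], [2,3], [2,4], [2,5], [3,4], [3,5], [4,5]
  2-simplices (6): [0,1,2], [0,2,5], [1,2,3], [1,3,5], [2,4,5], [3,4,5]

so the chain groups are C_0 ≅ Z^6, C_1 ≅ Z^12, C_2 ≅ Z^6.

Boundary ∂_1: C_1 → C_0 is given by ∂[p,q] = [q] − [p]. For instance
  ∂[1,2] = [2] − [1].
This gives a 6×12 integer matrix of rank 5; reducing to Smith normal form yields diagonal entries (1,1,1,1,1).

The boundary map ∂_2: C_2 → C_1 maps a triangle to the signed sum of its edges. For instance
  ∂[0,2,5] = [2,5] − [0,5] + [0,2],
  ∂[0,1,2] = [1,2] − [0,2] + [0,1].
As a 12×6 matrix over Z this has rank 6, with invariant factors (1,1,1,1,1,1).

Reading off H_k = ker ∂_k / im ∂_{k+1}:

  H_0: rank C_0 − rank ∂_1 = 6 − 5 = 1, and the invariant factors of ∂_1 are all 1, so H_0 ≅ Z.
  H_1: rank ker ∂_1 − rank ∂_2 = (12 − 5) − 6 = 1, and the invariant factors of ∂_2 are all 1, so H_1 ≅ Z.
  H_2: rank ker ∂_2 − rank ∂_3 = (6 − 6) − 0 = 0, and there is no ∂_3, so H_2 ≅ 0.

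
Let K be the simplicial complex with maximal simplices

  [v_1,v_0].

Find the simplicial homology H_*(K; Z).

We work with the vertex ordering v_0 < v_1. The simplices of K, each written with vertices in increasing order, are:

  0-simplices (2): [v_0], [v_1]
  1-simplices (1): [v_0,v_1]

giving chain groups C_0 ≅ Z^2, C_1 ≅ Z^1.

∂_1: C_1 → C_0 is given by ∂[p,q] = [q] − [p]. For instance
  ∂[v_0,v_1] = [v_1] − [v_0].
The resulting 2×1 matrix has rank 1, and its Smith normal form has invariant factors (1).

From H_k ≅ ker(∂_k) / im(∂_{k+1}) we obtain:

  H_0: rank C_0 − rank ∂_1 = 2 − 1 = 1, and the invariant factors of ∂_1 are all 1, so H_0 = Z.
  H_1: rank ker ∂_1 − rank ∂_2 = (1 − 1) − 0 = 0, and there is no ∂_2, so H_1 = 0.

H_0 = Z,  H_1 = 0.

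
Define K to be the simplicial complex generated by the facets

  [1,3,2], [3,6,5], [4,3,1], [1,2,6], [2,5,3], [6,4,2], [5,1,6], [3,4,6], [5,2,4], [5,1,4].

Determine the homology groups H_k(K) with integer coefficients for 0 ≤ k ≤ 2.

H_0 ≅ Z,  H_1 ≅ Z/2,  H_2 = 0.

We work with the vertex ordering 1 < 2 < 3 < 4 < 5 < 6. The simplices of K, each written with vertices in increasing order, are:

  0-simplices (6): [1], [2], [3], [4], [5], [6]
  1-simplices (15): [1,2], [1,3], [1,4], [1,5], [1,6], [2,3], [2,4], [2,5], [2,6], [3,4], [3,5], [3,6], [4,5], [4,6], [5,6]
  2-simplices (10): [1,2,3], [1,2,6], [1,3,4], [1,4,5], [1,5,6], [2,3,5], [2,4,5], [2,4,6], [3,4,6], [3,5,6]

so the chain groups are C_0 ≅ Z^6, C_1 ≅ Z^15, C_2 ≅ Z^10.

The boundary map ∂_1: C_1 → C_0 maps an edge to its endpoints' difference, ∂[p,q] = q − p. For instance
  ∂[2,5] = [5] − [2].
The 6×15 boundary matrix has rank 5 and Smith normal form diag(1,1,1,1,1).

∂_2: C_2 → C_1 maps a triangle to the signed sum of its edges. For instance
  ∂[1,2,6] = [2,6] − [1,6] + [1,2],
  ∂[1,5,6] = [5,6] − [1,6] + [1,5].
The 15×10 boundary matrix has rank 10 and Smith normal form diag(1,1,1,1,1,1,1,1,1,2).

Now H_k = ker ∂_k / im ∂_{k+1}, so:

  H_0: rank C_0 − rank ∂_1 = 6 − 5 = 1, and the invariant factors of ∂_1 are all 1, so H_0 ≅ Z.
  H_1: rank ker ∂_1 − rank ∂_2 = (15 − 5) − 10 = 0, and ∂_2 has invariant factor 2 > 1, so H_1 ≅ Z/2.
  H_2: rank ker ∂_2 − rank ∂_3 = (10 − 10) − 0 = 0, and there is no ∂_3, so H_2 ≅ 0.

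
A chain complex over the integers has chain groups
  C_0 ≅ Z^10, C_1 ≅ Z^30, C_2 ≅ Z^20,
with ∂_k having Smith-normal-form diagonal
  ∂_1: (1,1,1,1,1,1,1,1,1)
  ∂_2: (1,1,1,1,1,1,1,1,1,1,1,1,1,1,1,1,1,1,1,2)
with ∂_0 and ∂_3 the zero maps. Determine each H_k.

H_0: b_0 = 10 − 0 − 9 = 1; torsion from ∂_1 factors > 1: none. So H_0 ≅ Z.
H_1: b_1 = 30 − 9 − 20 = 1; torsion from ∂_2 factors > 1: [2]. So H_1 ≅ Z ⊕ Z/2.
H_2: b_2 = 20 − 20 − 0 = 0; torsion from ∂_3 factors > 1: none. So H_2 ≅ 0.

H_0 ≅ Z,  H_1 ≅ Z ⊕ Z/2,  H_2 = 0.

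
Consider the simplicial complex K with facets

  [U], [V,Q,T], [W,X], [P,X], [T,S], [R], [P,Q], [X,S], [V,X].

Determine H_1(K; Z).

Take the total order P < Q < R < S < T < U < V < W < X on the vertex set. Then K (dimension 2) consists of the simplices:

  0-simplices (9): P, Q, R, S, T, U, V, W, X
  1-simplices (9): PQ, PX, QT, QV, ST, SX, TV, VX, WX
  2-simplices (1): QTV

so the chain groups are C_0 ≅ Z^9, C_1 ≅ Z^9, C_2 ≅ Z^1.

The boundary map ∂_1: C_1 → C_0 sends each edge [p,q] (with p < q) to q − p. For instance
  ∂PX = X − P.
This gives a 9×9 integer matrix of rank 6; reducing to Smith normal form yields diagonal entries (1,1,1,1,1,1).

The boundary map ∂_2: C_2 → C_1 sends each 2-simplex [p,q,r] to [q,r] − [p,r] + [p,q]. For instance
  ∂QTV = TV − QV + QT.
As a 9×1 matrix over Z this has rank 1, with invariant factors (1).

Reading off H_k = ker ∂_k / im ∂_{k+1}:

  H_1: rank ker ∂_1 − rank ∂_2 = (9 − 6) − 1 = 2, and the invariant factors of ∂_2 are all 1, so H_1 ≅ Z^2.

H_1 = Z^2.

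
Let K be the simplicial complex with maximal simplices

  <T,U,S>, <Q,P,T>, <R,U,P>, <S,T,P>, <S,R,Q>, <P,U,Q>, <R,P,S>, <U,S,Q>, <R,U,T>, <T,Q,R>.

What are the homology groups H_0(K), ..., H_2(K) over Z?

H_0 ≅ Z,  H_1 ≅ Z/2Z,  H_2 = 0.

Order the vertices as P < Q < R < S < T < U. Listing each simplex with vertices in this order, K has dimension 2 with simplices:

  0-simplices (6): P, Q, R, S, T, U
  1-simplices (15): PQ, PR, PS, PT, PU, QR, QS, QT, QU, RS, RT, RU, ST, SU, TU
  2-simplices (10): PQT, PQU, PRS, PRU, PST, QRS, QRT, QSU, RTU, STU

Hence C_0 ≅ Z^6, C_1 ≅ Z^15, C_2 ≅ Z^10.

The boundary map ∂_1: C_1 → C_0 sends each edge [p,q] (with p < q) to q − p. For instance
  ∂TU = U − T.
The resulting 6×15 matrix has rank 5, and its Smith normal form has invariant factors (1,1,1,1,1).

The boundary map ∂_2: C_2 → C_1 sends each 2-simplex [p,q,r] to [q,r] − [p,r] + [p,q]. For instance
  ∂RTU = TU − RU + RT,
  ∂QRT = RT − QT + QR.
As a 15×10 matrix over Z this has rank 10, with invariant factors (1,1,1,1,1,1,1,1,1,2).

Computing H_k = (kernel of ∂_k) / (image of ∂_{k+1}):

  H_0: rank C_0 − rank ∂_1 = 6 − 5 = 1, and the invariant factors of ∂_1 are all 1, so H_0 = Z.
  H_1: rank ker ∂_1 − rank ∂_2 = (15 − 5) − 10 = 0, and ∂_2 has invariant factor 2 > 1, so H_1 = Z/2Z.
  H_2: rank ker ∂_2 − rank ∂_3 = (10 − 10) − 0 = 0, and there is no ∂_3, so H_2 = 0.

As a check, the Euler characteristic is 6 − 15 + 10 = 1, which agrees with 1 − 0 + 0 = 1.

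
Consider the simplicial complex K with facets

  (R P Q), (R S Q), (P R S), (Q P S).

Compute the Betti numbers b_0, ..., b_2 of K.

Fix the vertex order P < Q < R < S and write every simplex with vertices in increasing order. Then dim K = 2 and the simplices of K are:

  0-simplices (4): P, Q, R, S
  1-simplices (6): PQ, PR, PS, QR, QS, RS
  2-simplices (4): PQR, PQS, PRS, QRS

so the chain groups are C_0 ≅ Z^4, C_1 ≅ Z^6, C_2 ≅ Z^4.

∂_1: C_1 → C_0 sends each edge [p,q] (with p < q) to q − p. For instance
  ∂PS = S − P.
This gives a 4×6 integer matrix of rank 3; reducing to Smith normal form yields diagonal entries (1,1,1).

Boundary ∂_2: C_2 → C_1 sends each 2-simplex [p,q,r] to [q,r] − [p,r] + [p,q]. For instance
  ∂PQS = QS − PS + PQ,
  ∂PQR = QR − PR + PQ.
The resulting 6×4 matrix has rank 3, and its Smith normal form has invariant factors (1,1,1).

Reading off H_k = ker ∂_k / im ∂_{k+1}:

  H_0: rank C_0 − rank ∂_1 = 4 − 3 = 1, and the invariant factors of ∂_1 are all 1, so H_0 ≅ Z.
  H_1: rank ker ∂_1 − rank ∂_2 = (6 − 3) − 3 = 0, and the invariant factors of ∂_2 are all 1, so H_1 ≅ 0.
  H_2: rank ker ∂_2 − rank ∂_3 = (4 − 3) − 0 = 1, and there is no ∂_3, so H_2 ≅ Z.

As a check, the Euler characteristic is 4 − 6 + 4 = 2, which agrees with 1 − 0 + 1 = 2.
(K is a triangulation of the 2-sphere S^2.)

Hence the Betti numbers are b_0 = 1, b_1 = 0, b_2 = 1.

b_0 = 1, b_1 = 0, b_2 = 1.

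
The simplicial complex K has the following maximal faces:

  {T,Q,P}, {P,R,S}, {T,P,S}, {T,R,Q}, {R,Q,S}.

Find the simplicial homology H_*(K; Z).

K has 5 vertices, 10 edges, 5 triangles.
rank ∂_0 = 0, rank ∂_1 = 4 ⇒ b_0 = 5 − 0 − 4 = 1; all invariant factors of ∂_1 are 1 so no torsion. So H_0 ≅ Z.
rank ∂_1 = 4, rank ∂_2 = 5 ⇒ b_1 = 10 − 4 − 5 = 1; all invariant factors of ∂_2 are 1 so no torsion. So H_1 ≅ Z.
rank ∂_2 = 5, rank ∂_3 = 0 ⇒ b_2 = 5 − 5 − 0 = 0. So H_2 ≅ 0.

H_0 = Z,  H_1 = Z,  H_2 = 0.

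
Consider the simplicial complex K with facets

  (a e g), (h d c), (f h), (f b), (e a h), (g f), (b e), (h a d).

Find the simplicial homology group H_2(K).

K has 8 vertices, 13 edges, 4 triangles.
rank ∂_2 = 4, rank ∂_3 = 0 ⇒ b_2 = 4 − 4 − 0 = 0. So H_2 = 0.

H_2 ≅ 0.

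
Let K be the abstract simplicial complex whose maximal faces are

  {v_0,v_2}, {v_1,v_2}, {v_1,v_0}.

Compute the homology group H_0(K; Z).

Take the total order v_0 < v_1 < v_2 on the vertex set. Then K (dimension 1) consists of the simplices:

  0-simplices (3): [v_0], [v_1], [v_2]
  1-simplices (3): [v_0,v_1], [v_0,v_2], [v_1,v_2]

so the chain groups are C_0 ≅ Z^3, C_1 ≅ Z^3.

Boundary ∂_1: C_1 → C_0 sends each edge [p,q] (with p < q) to q − p. For instance
  ∂[v_1,v_2] = [v_2] − [v_1].
The 3×3 boundary matrix has rank 2 and Smith normal form diag(1,1).

Now H_k = ker ∂_k / im ∂_{k+1}, so:

  H_0: rank C_0 − rank ∂_1 = 3 − 2 = 1, and the invariant factors of ∂_1 are all 1, so H_0 ≅ Z.

(K is a triangulation of the circle S^1.)

H_0 ≅ Z.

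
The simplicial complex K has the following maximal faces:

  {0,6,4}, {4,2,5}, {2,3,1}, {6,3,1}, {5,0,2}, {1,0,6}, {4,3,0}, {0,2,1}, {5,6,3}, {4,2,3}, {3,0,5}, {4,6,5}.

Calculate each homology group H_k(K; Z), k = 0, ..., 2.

H_0 = Z,  H_1 = Z/2,  H_2 = 0.

Fix the vertex order 0 < 1 < 2 < 3 < 4 < 5 < 6 and write every simplex with vertices in increasing order. Then dim K = 2 and the simplices of K are:

  0-simplices (7): [0], [1], [2], [3], [4], [5], [6]
  1-simplices (18): [0,1], [0,2], [0,3], [0,4], [0,5], [0,6], [1,2], [1,3], [1,6], [2,3], [2,4], [2,5], [3,4], [3,5], [3,6], [4,5], [4,6], [5,6]
  2-simplices (12): [0,1,2], [0,1,6], [0,2,5], [0,3,4], [0,3,5], [0,4,6], [1,2,3], [1,3,6], [2,3,4], [2,4,5], [3,5,6], [4,5,6]

so the chain groups are C_0 ≅ Z^7, C_1 ≅ Z^18, C_2 ≅ Z^12.

The boundary map ∂_1: C_1 → C_0 sends each edge [p,q] (with p < q) to q − p.
The 7×18 boundary matrix has rank 6 and Smith normal form diag(1,1,1,1,1,1).

∂_2: C_2 → C_1 acts by ∂[p,q,r] = [q,r] − [p,r] + [p,q]. For instance
  ∂[4,5,6] = [5,6] − [4,6] + [4,5],
  ∂[3,5,6] = [5,6] − [3,6] + [3,5].
This gives a 18×12 integer matrix of rank 12; reducing to Smith normal form yields diagonal entries (1,1,1,1,1,1,1,1,1,1,1,2).

Reading off H_k = ker ∂_k / im ∂_{k+1}:

  H_0: rank C_0 − rank ∂_1 = 7 − 6 = 1, and the invariant factors of ∂_1 are all 1, so H_0 ≅ Z.
  H_1: rank ker ∂_1 − rank ∂_2 = (18 − 6) − 12 = 0, and ∂_2 has invariant factor 2 > 1, so H_1 ≅ Z/2.
  H_2: rank ker ∂_2 − rank ∂_3 = (12 − 12) − 0 = 0, and there is no ∂_3, so H_2 ≅ 0.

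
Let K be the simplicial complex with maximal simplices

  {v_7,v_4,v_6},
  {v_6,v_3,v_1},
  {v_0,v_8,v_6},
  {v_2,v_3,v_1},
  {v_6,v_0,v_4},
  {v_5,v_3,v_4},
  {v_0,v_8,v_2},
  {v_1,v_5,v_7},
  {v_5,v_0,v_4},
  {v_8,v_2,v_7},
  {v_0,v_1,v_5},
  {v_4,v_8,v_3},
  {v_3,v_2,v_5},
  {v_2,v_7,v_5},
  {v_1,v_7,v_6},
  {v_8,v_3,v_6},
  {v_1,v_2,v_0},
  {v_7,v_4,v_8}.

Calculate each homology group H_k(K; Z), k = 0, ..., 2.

H_0 = Z,  H_1 = Z ⊕ Z/2,  H_2 = 0.

We work with the vertex ordering v_0 < v_1 < v_2 < v_3 < v_4 < v_5 < v_6 < v_7 < v_8. The simplices of K, each written with vertices in increasing order, are:

  0-simplices (9): [v_0], [v_1], [v_2], [v_3], [v_4], [v_5], [v_6], [v_7], [v_8]
  1-simplices (27): (27 of them)
  2-simplices (18): (18 of them)

so the chain groups are C_0 ≅ Z^9, C_1 ≅ Z^27, C_2 ≅ Z^18.

Boundary ∂_1: C_1 → C_0 maps an edge to its endpoints' difference, ∂[p,q] = q − p. For instance
  ∂[v_1,v_6] = [v_6] − [v_1].
The 9×27 boundary matrix has rank 8 and Smith normal form diag(1,1,1,1,1,1,1,1).

∂_2: C_2 → C_1 acts by ∂[p,q,r] = [q,r] − [p,r] + [p,q]. For instance
  ∂[v_1,v_3,v_6] = [v_3,v_6] − [v_1,v_6] + [v_1,v_3],
  ∂[v_2,v_7,v_8] = [v_7,v_8] − [v_2,v_8] + [v_2,v_7].
As a 27×18 matrix over Z this has rank 18, with invariant factors (1,1,1,1,1,1,1,1,1,1,1,1,1,1,1,1,1,2).

Reading off H_k = ker ∂_k / im ∂_{k+1}:

  H_0: rank C_0 − rank ∂_1 = 9 − 8 = 1, and the invariant factors of ∂_1 are all 1, so H_0 ≅ Z.
  H_1: rank ker ∂_1 − rank ∂_2 = (27 − 8) − 18 = 1, and ∂_2 has invariant factor 2 > 1, so H_1 ≅ Z ⊕ Z/2.
  H_2: rank ker ∂_2 − rank ∂_3 = (18 − 18) − 0 = 0, and there is no ∂_3, so H_2 ≅ 0.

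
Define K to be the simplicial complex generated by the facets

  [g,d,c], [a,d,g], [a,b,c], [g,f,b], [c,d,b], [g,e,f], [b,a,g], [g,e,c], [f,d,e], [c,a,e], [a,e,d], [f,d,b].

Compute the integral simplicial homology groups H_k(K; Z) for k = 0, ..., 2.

We work with the vertex ordering a < b < c < d < e < f < g. The simplices of K, each written with vertices in increasing order, are:

  0-simplices (7): a, b, c, d, e, f, g
  1-simplices (18): ab, ac, ad, ae, ag, bc, bd, bf, bg, cd, ce, cg, de, df, dg, ef, eg, fg
  2-simplices (12): abc, abg, ace, ade, adg, bcd, bdf, bfg, cdg, ceg, def, efg

Hence C_0 ≅ Z^7, C_1 ≅ Z^18, C_2 ≅ Z^12.

Boundary ∂_1: C_1 → C_0 is given by ∂[p,q] = [q] − [p].
This gives a 7×18 integer matrix of rank 6; reducing to Smith normal form yields diagonal entries (1,1,1,1,1,1).

Boundary ∂_2: C_2 → C_1 sends each 2-simplex [p,q,r] to [q,r] − [p,r] + [p,q]. For instance
  ∂abc = bc − ac + ab,
  ∂def = ef − df + de.
The resulting 18×12 matrix has rank 12, and its Smith normal form has invariant factors (1,1,1,1,1,1,1,1,1,1,1,2).

Now H_k = ker ∂_k / im ∂_{k+1}, so:

  H_0: rank C_0 − rank ∂_1 = 7 − 6 = 1, and the invariant factors of ∂_1 are all 1, so H_0 ≅ Z.
  H_1: rank ker ∂_1 − rank ∂_2 = (18 − 6) − 12 = 0, and ∂_2 has invariant factor 2 > 1, so H_1 ≅ Z/2.
  H_2: rank ker ∂_2 − rank ∂_3 = (12 − 12) − 0 = 0, and there is no ∂_3, so H_2 ≅ 0.

H_0 ≅ Z,  H_1 ≅ Z/2,  H_2 = 0.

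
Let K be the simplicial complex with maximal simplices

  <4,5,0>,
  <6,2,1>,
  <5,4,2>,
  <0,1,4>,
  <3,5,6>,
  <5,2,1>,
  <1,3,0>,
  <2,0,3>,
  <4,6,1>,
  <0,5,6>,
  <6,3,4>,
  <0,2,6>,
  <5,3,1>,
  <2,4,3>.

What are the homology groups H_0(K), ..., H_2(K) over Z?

H_0 ≅ Z,  H_1 ≅ Z^2,  H_2 ≅ Z.

Take the total order 0 < 1 < 2 < 3 < 4 < 5 < 6 on the vertex set. Then K (dimension 2) consists of the simplices:

  0-simplices (7): [0], [1], [2], [3], [4], [5], [6]
  1-simplices (21): [0,1], [0,2], [0,3], [0,4], [0,5], [0,6], [1,2], [1,3], [1,4], [1,5], [1,6], [2,3], [2,4], [2,5], [2,6], [3,4], [3,5], [3,6], [4,5], [4,6], [5,6]
  2-simplices (14): [0,1,3], [0,1,4], [0,2,3], [0,2,6], [0,4,5], [0,5,6], [1,2,5], [1,2,6], [1,3,5], [1,4,6], [2,3,4], [2,4,5], [3,4,6], [3,5,6]

Hence C_0 ≅ Z^7, C_1 ≅ Z^21, C_2 ≅ Z^14.

The boundary map ∂_1: C_1 → C_0 maps an edge to its endpoints' difference, ∂[p,q] = q − p. For instance
  ∂[3,4] = [4] − [3].
The resulting 7×21 matrix has rank 6, and its Smith normal form has invariant factors (1,1,1,1,1,1).

Boundary ∂_2: C_2 → C_1 maps a triangle to the signed sum of its edges. For instance
  ∂[1,4,6] = [4,6] − [1,6] + [1,4],
  ∂[0,5,6] = [5,6] − [0,6] + [0,5].
The 21×14 boundary matrix has rank 13 and Smith normal form diag(1,1,1,1,1,1,1,1,1,1,1,1,1).

Reading off H_k = ker ∂_k / im ∂_{k+1}:

  H_0: rank C_0 − rank ∂_1 = 7 − 6 = 1, and the invariant factors of ∂_1 are all 1, so H_0 = Z.
  H_1: rank ker ∂_1 − rank ∂_2 = (21 − 6) − 13 = 2, and the invariant factors of ∂_2 are all 1, so H_1 = Z^2.
  H_2: rank ker ∂_2 − rank ∂_3 = (14 − 13) − 0 = 1, and there is no ∂_3, so H_2 = Z.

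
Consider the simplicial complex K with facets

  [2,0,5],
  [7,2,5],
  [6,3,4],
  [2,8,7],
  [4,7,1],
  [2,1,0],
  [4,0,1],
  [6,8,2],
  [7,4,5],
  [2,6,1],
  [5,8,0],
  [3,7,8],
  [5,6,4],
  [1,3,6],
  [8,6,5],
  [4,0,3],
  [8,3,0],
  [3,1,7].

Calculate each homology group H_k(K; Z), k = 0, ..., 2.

H_0 = Z,  H_1 = Z × Z/2,  H_2 = 0.

We work with the vertex ordering 0 < 1 < 2 < 3 < 4 < 5 < 6 < 7 < 8. The simplices of K, each written with vertices in increasing order, are:

  0-simplices (9): [0], [1], [2], [3], [4], [5], [6], [7], [8]
  1-simplices (27): (27 of them)
  2-simplices (18): [0,1,2], [0,1,4], [0,2,5], [0,3,4], [0,3,8], [0,5,8], [1,2,6], [1,3,6], [1,3,7], [1,4,7], [2,5,7], [2,6,8], [2,7,8], [3,4,6], [3,7,8], [4,5,6], [4,5,7], [5,6,8]

so the chain groups are C_0 ≅ Z^9, C_1 ≅ Z^27, C_2 ≅ Z^18.

The boundary map ∂_1: C_1 → C_0 is given by ∂[p,q] = [q] − [p].
As a 9×27 matrix over Z this has rank 8, with invariant factors (1,1,1,1,1,1,1,1).

Boundary ∂_2: C_2 → C_1 acts by ∂[p,q,r] = [q,r] − [p,r] + [p,q]. For instance
  ∂[4,5,6] = [5,6] − [4,6] + [4,5],
  ∂[0,2,5] = [2,5] − [0,5] + [0,2].
The resulting 27×18 matrix has rank 18, and its Smith normal form has invariant factors (1,1,1,1,1,1,1,1,1,1,1,1,1,1,1,1,1,2).

From H_k ≅ ker(∂_k) / im(∂_{k+1}) we obtain:

  H_0: rank C_0 − rank ∂_1 = 9 − 8 = 1, and the invariant factors of ∂_1 are all 1, so H_0 = Z.
  H_1: rank ker ∂_1 − rank ∂_2 = (27 − 8) − 18 = 1, and ∂_2 has invariant factor 2 > 1, so H_1 = Z × Z/2.
  H_2: rank ker ∂_2 − rank ∂_3 = (18 − 18) − 0 = 0, and there is no ∂_3, so H_2 = 0.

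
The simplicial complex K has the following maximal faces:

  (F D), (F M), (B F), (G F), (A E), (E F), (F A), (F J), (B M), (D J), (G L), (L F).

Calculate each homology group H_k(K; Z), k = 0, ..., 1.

H_0 ≅ Z,  H_1 ≅ Z^4.

Fix the vertex order A < B < D < E < F < G < J < L < M and write every simplex with vertices in increasing order. Then dim K = 1 and the simplices of K are:

  0-simplices (9): A, B, D, E, F, G, J, L, M
  1-simplices (12): AE, AF, BF, BM, DF, DJ, EF, FG, FJ, FL, FM, GL

Hence C_0 ≅ Z^9, C_1 ≅ Z^12.

Boundary ∂_1: C_1 → C_0 sends each edge [p,q] (with p < q) to q − p. For instance
  ∂FJ = J − F.
As a 9×12 matrix over Z this has rank 8, with invariant factors (1,1,1,1,1,1,1,1).

Now H_k = ker ∂_k / im ∂_{k+1}, so:

  H_0: rank C_0 − rank ∂_1 = 9 − 8 = 1, and the invariant factors of ∂_1 are all 1, so H_0 = Z.
  H_1: rank ker ∂_1 − rank ∂_2 = (12 − 8) − 0 = 4, and there is no ∂_2, so H_1 = Z^4.

As a check, the Euler characteristic is 9 − 12 = -3, which agrees with 1 − 4 = -3.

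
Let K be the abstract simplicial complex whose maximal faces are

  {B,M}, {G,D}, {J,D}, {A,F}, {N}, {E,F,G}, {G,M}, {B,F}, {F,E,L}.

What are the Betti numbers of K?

Take the total order A < B < D < E < F < G < J < L < M < N on the vertex set. Then K (dimension 2) consists of the simplices:

  0-simplices (10): A, B, D, E, F, G, J, L, M, N
  1-simplices (11): AF, BF, BM, DG, DJ, EF, EG, EL, FG, FL, GM
  2-simplices (2): EFG, EFL

giving chain groups C_0 ≅ Z^10, C_1 ≅ Z^11, C_2 ≅ Z^2.

The boundary map ∂_1: C_1 → C_0 sends each edge [p,q] (with p < q) to q − p. For instance
  ∂AF = F − A.
The resulting 10×11 matrix has rank 8, and its Smith normal form has invariant factors (1,1,1,1,1,1,1,1).

Boundary ∂_2: C_2 → C_1 maps a triangle to the signed sum of its edges. For instance
  ∂EFL = FL − EL + EF,
  ∂EFG = FG − EG + EF.
The resulting 11×2 matrix has rank 2, and its Smith normal form has invariant factors (1,1).

Now H_k = ker ∂_k / im ∂_{k+1}, so:

  H_0: rank C_0 − rank ∂_1 = 10 − 8 = 2, and the invariant factors of ∂_1 are all 1, so H_0 = Z^2.
  H_1: rank ker ∂_1 − rank ∂_2 = (11 − 8) − 2 = 1, and the invariant factors of ∂_2 are all 1, so H_1 = Z.
  H_2: rank ker ∂_2 − rank ∂_3 = (2 − 2) − 0 = 0, and there is no ∂_3, so H_2 = 0.

Hence the Betti numbers are b_0 = 2, b_1 = 1, b_2 = 0.

b_0 = 2, b_1 = 1, b_2 = 0.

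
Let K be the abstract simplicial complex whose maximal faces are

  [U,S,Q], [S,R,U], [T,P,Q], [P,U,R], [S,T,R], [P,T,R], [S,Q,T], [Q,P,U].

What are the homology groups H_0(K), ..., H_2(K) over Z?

H_0 ≅ Z,  H_1 = 0,  H_2 ≅ Z.

Order the vertices as P < Q < R < S < T < U. Listing each simplex with vertices in this order, K has dimension 2 with simplices:

  0-simplices (6): P, Q, R, S, T, U
  1-simplices (12): PQ, PR, PT, PU, QS, QT, QU, RS, RT, RU, ST, SU
  2-simplices (8): PQT, PQU, PRT, PRU, QST, QSU, RST, RSU

so the chain groups are C_0 ≅ Z^6, C_1 ≅ Z^12, C_2 ≅ Z^8.

Boundary ∂_1: C_1 → C_0 sends each edge [p,q] (with p < q) to q − p.
As a 6×12 matrix over Z this has rank 5, with invariant factors (1,1,1,1,1).

The boundary map ∂_2: C_2 → C_1 acts by ∂[p,q,r] = [q,r] − [p,r] + [p,q]. For instance
  ∂RSU = SU − RU + RS,
  ∂RST = ST − RT + RS.
As a 12×8 matrix over Z this has rank 7, with invariant factors (1,1,1,1,1,1,1).

From H_k ≅ ker(∂_k) / im(∂_{k+1}) we obtain:

  H_0: rank C_0 − rank ∂_1 = 6 − 5 = 1, and the invariant factors of ∂_1 are all 1, so H_0 ≅ Z.
  H_1: rank ker ∂_1 − rank ∂_2 = (12 − 5) − 7 = 0, and the invariant factors of ∂_2 are all 1, so H_1 ≅ 0.
  H_2: rank ker ∂_2 − rank ∂_3 = (8 − 7) − 0 = 1, and there is no ∂_3, so H_2 ≅ Z.

(K is a triangulation of the 2-sphere S^2.)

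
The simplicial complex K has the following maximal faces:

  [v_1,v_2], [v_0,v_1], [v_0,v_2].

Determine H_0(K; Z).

H_0 = Z.

Order the vertices as v_0 < v_1 < v_2. Listing each simplex with vertices in this order, K has dimension 1 with simplices:

  0-simplices (3): [v_0], [v_1], [v_2]
  1-simplices (3): [v_0,v_1], [v_0,v_2], [v_1,v_2]

so the chain groups are C_0 ≅ Z^3, C_1 ≅ Z^3.

The boundary map ∂_1: C_1 → C_0 sends each edge [p,q] (with p < q) to q − p.
The 3×3 boundary matrix has rank 2 and Smith normal form diag(1,1).

Now H_k = ker ∂_k / im ∂_{k+1}, so:

  H_0: rank C_0 − rank ∂_1 = 3 − 2 = 1, and the invariant factors of ∂_1 are all 1, so H_0 = Z.

(K is a triangulation of the circle S^1.)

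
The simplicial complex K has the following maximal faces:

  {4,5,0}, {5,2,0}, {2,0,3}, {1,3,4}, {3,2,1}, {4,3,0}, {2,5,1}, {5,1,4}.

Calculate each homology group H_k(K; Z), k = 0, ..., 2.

Order the vertices as 0 < 1 < 2 < 3 < 4 < 5. Listing each simplex with vertices in this order, K has dimension 2 with simplices:

  0-simplices (6): [0], [1], [2], [3], [4], [5]
  1-simplices (12): [0,2], [0,3], [0,4], [0,5], [1,2], [1,3], [1,4], [1,5], [2,3], [2,5], [3,4], [4,5]
  2-simplices (8): [0,2,3], [0,2,5], [0,3,4], [0,4,5], [1,2,3], [1,2,5], [1,3,4], [1,4,5]

so the chain groups are C_0 ≅ Z^6, C_1 ≅ Z^12, C_2 ≅ Z^8.

The boundary map ∂_1: C_1 → C_0 is given by ∂[p,q] = [q] − [p]. For instance
  ∂[1,4] = [4] − [1].
The resulting 6×12 matrix has rank 5, and its Smith normal form has invariant factors (1,1,1,1,1).

The boundary map ∂_2: C_2 → C_1 maps a triangle to the signed sum of its edges. For instance
  ∂[1,3,4] = [3,4] − [1,4] + [1,3],
  ∂[1,2,5] = [2,5] − [1,5] + [1,2].
The resulting 12×8 matrix has rank 7, and its Smith normal form has invariant factors (1,1,1,1,1,1,1).

Computing H_k = (kernel of ∂_k) / (image of ∂_{k+1}):

  H_0: rank C_0 − rank ∂_1 = 6 − 5 = 1, and the invariant factors of ∂_1 are all 1, so H_0 = Z.
  H_1: rank ker ∂_1 − rank ∂_2 = (12 − 5) − 7 = 0, and the invariant factors of ∂_2 are all 1, so H_1 = 0.
  H_2: rank ker ∂_2 − rank ∂_3 = (8 − 7) − 0 = 1, and there is no ∂_3, so H_2 = Z.

(K is a triangulation of the 2-sphere S^2.)

H_0 ≅ Z,  H_1 = 0,  H_2 ≅ Z.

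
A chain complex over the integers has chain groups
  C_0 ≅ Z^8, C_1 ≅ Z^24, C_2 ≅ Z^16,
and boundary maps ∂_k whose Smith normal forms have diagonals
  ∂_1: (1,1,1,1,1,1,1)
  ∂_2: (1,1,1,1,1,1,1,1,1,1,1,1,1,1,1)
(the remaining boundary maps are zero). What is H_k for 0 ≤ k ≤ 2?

H_0 = Z,  H_1 = Z^2,  H_2 = Z.

H_0: b_0 = 8 − 0 − 7 = 1; torsion from ∂_1 factors > 1: none. So H_0 = Z.
H_1: b_1 = 24 − 7 − 15 = 2; torsion from ∂_2 factors > 1: none. So H_1 = Z^2.
H_2: b_2 = 16 − 15 − 0 = 1; torsion from ∂_3 factors > 1: none. So H_2 = Z.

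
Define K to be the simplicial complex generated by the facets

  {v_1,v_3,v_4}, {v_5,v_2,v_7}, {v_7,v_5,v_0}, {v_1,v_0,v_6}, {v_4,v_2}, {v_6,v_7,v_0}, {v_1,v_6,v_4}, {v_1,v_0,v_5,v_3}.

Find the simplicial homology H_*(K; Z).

H_0 ≅ Z,  H_1 ≅ Z,  H_2 = 0,  H_3 = 0.

We work with the vertex ordering v_0 < v_1 < v_2 < v_3 < v_4 < v_5 < v_6 < v_7. The simplices of K, each written with vertices in increasing order, are:

  0-simplices (8): [v_0], [v_1], [v_2], [v_3], [v_4], [v_5], [v_6], [v_7]
  1-simplices (17): (17 of them)
  2-simplices (10): [v_0,v_1,v_3], [v_0,v_1,v_5], [v_0,v_1,v_6], [v_0,v_3,v_5], [v_0,v_5,v_7], [v_0,v_6,v_7], [v_1,v_3,v_4], [v_1,v_3,v_5], [v_1,v_4,v_6], [v_2,v_5,v_7]
  3-simplices (1): [v_0,v_1,v_3,v_5]

giving chain groups C_0 ≅ Z^8, C_1 ≅ Z^17, C_2 ≅ Z^10, C_3 ≅ Z^1.

∂_1: C_1 → C_0 maps an edge to its endpoints' difference, ∂[p,q] = q − p. For instance
  ∂[v_0,v_5] = [v_5] − [v_0].
This gives a 8×17 integer matrix of rank 7; reducing to Smith normal form yields diagonal entries (1,1,1,1,1,1,1).

The boundary map ∂_2: C_2 → C_1 acts by ∂[p,q,r] = [q,r] − [p,r] + [p,q]. For instance
  ∂[v_0,v_6,v_7] = [v_6,v_7] − [v_0,v_7] + [v_0,v_6],
  ∂[v_1,v_3,v_4] = [v_3,v_4] − [v_1,v_4] + [v_1,v_3].
As a 17×10 matrix over Z this has rank 9, with invariant factors (1,1,1,1,1,1,1,1,1).

∂_3: C_3 → C_2 sends each 3-simplex σ to the alternating sum Σ_i (−1)^i (σ with its i-th vertex removed). For instance
  ∂[v_0,v_1,v_3,v_5] = [v_1,v_3,v_5] − [v_0,v_3,v_5] + [v_0,v_1,v_5] − [v_0,v_1,v_3].
The 10×1 boundary matrix has rank 1 and Smith normal form diag(1).

Now H_k = ker ∂_k / im ∂_{k+1}, so:

  H_0: rank C_0 − rank ∂_1 = 8 − 7 = 1, and the invariant factors of ∂_1 are all 1, so H_0 = Z.
  H_1: rank ker ∂_1 − rank ∂_2 = (17 − 7) − 9 = 1, and the invariant factors of ∂_2 are all 1, so H_1 = Z.
  H_2: rank ker ∂_2 − rank ∂_3 = (10 − 9) − 1 = 0, and the invariant factors of ∂_3 are all 1, so H_2 = 0.
  H_3: rank ker ∂_3 − rank ∂_4 = (1 − 1) − 0 = 0, and there is no ∂_4, so H_3 = 0.

As a check, the Euler characteristic is 8 − 17 + 10 − 1 = 0, which agrees with 1 − 1 + 0 − 0 = 0.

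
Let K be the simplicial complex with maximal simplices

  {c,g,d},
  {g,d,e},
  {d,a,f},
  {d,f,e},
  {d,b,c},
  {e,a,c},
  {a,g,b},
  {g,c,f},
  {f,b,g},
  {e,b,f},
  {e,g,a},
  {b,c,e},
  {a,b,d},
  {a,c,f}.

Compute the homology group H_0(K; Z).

K has 7 vertices, 21 edges, 14 triangles.
rank ∂_0 = 0, rank ∂_1 = 6 ⇒ b_0 = 7 − 0 − 6 = 1; all invariant factors of ∂_1 are 1 so no torsion. So H_0 = Z.

H_0 ≅ Z.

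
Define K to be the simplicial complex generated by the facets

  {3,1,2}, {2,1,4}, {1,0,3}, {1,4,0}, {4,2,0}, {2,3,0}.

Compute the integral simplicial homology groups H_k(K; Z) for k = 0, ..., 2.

H_0 = Z,  H_1 = 0,  H_2 = Z.

We work with the vertex ordering 0 < 1 < 2 < 3 < 4. The simplices of K, each written with vertices in increasing order, are:

  0-simplices (5): [0], [1], [2], [3], [4]
  1-simplices (9): [0,1], [0,2], [0,3], [0,4], [1,2], [1,3], [1,4], [2,3], [2,4]
  2-simplices (6): [0,1,3], [0,1,4], [0,2,3], [0,2,4], [1,2,3], [1,2,4]

so the chain groups are C_0 ≅ Z^5, C_1 ≅ Z^9, C_2 ≅ Z^6.

∂_1: C_1 → C_0 maps an edge to its endpoints' difference, ∂[p,q] = q − p. For instance
  ∂[1,3] = [3] − [1].
As a 5×9 matrix over Z this has rank 4, with invariant factors (1,1,1,1).

The boundary map ∂_2: C_2 → C_1 acts by ∂[p,q,r] = [q,r] − [p,r] + [p,q]. For instance
  ∂[1,2,3] = [2,3] − [1,3] + [1,2],
  ∂[0,2,4] = [2,4] − [0,4] + [0,2].
This gives a 9×6 integer matrix of rank 5; reducing to Smith normal form yields diagonal entries (1,1,1,1,1).

Computing H_k = (kernel of ∂_k) / (image of ∂_{k+1}):

  H_0: rank C_0 − rank ∂_1 = 5 − 4 = 1, and the invariant factors of ∂_1 are all 1, so H_0 ≅ Z.
  H_1: rank ker ∂_1 − rank ∂_2 = (9 − 4) − 5 = 0, and the invariant factors of ∂_2 are all 1, so H_1 ≅ 0.
  H_2: rank ker ∂_2 − rank ∂_3 = (6 − 5) − 0 = 1, and there is no ∂_3, so H_2 ≅ Z.

As a check, the Euler characteristic is 5 − 9 + 6 = 2, which agrees with 1 − 0 + 1 = 2.
(K is a triangulation of the 2-sphere S^2.)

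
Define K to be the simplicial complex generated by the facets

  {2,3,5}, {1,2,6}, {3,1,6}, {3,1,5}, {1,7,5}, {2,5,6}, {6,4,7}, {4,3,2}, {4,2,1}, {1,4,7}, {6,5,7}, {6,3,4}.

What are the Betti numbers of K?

b_0 = 1, b_1 = 0, b_2 = 0.

Take the total order 1 < 2 < 3 < 4 < 5 < 6 < 7 on the vertex set. Then K (dimension 2) consists of the simplices:

  0-simplices (7): [1], [2], [3], [4], [5], [6], [7]
  1-simplices (18): [1,2], [1,3], [1,4], [1,5], [1,6], [1,7], [2,3], [2,4], [2,5], [2,6], [3,4], [3,5], [3,6], [4,6], [4,7], [5,6], [5,7], [6,7]
  2-simplices (12): [1,2,4], [1,2,6], [1,3,5], [1,3,6], [1,4,7], [1,5,7], [2,3,4], [2,3,5], [2,5,6], [3,4,6], [4,6,7], [5,6,7]

so the chain groups are C_0 ≅ Z^7, C_1 ≅ Z^18, C_2 ≅ Z^12.

Boundary ∂_1: C_1 → C_0 sends each edge [p,q] (with p < q) to q − p.
As a 7×18 matrix over Z this has rank 6, with invariant factors (1,1,1,1,1,1).

Boundary ∂_2: C_2 → C_1 acts by ∂[p,q,r] = [q,r] − [p,r] + [p,q]. For instance
  ∂[1,2,4] = [2,4] − [1,4] + [1,2],
  ∂[4,6,7] = [6,7] − [4,7] + [4,6].
The resulting 18×12 matrix has rank 12, and its Smith normal form has invariant factors (1,1,1,1,1,1,1,1,1,1,1,2).

Computing H_k = (kernel of ∂_k) / (image of ∂_{k+1}):

  H_0: rank C_0 − rank ∂_1 = 7 − 6 = 1, and the invariant factors of ∂_1 are all 1, so H_0 = Z.
  H_1: rank ker ∂_1 − rank ∂_2 = (18 − 6) − 12 = 0, and ∂_2 has invariant factor 2 > 1, so H_1 = Z/2.
  H_2: rank ker ∂_2 − rank ∂_3 = (12 − 12) − 0 = 0, and there is no ∂_3, so H_2 = 0.

Hence the Betti numbers are b_0 = 1, b_1 = 0, b_2 = 0.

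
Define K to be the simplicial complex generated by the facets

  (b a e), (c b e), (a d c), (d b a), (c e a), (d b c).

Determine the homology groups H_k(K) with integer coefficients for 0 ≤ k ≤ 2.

Take the total order a < b < c < d < e on the vertex set. Then K (dimension 2) consists of the simplices:

  0-simplices (5): a, b, c, d, e
  1-simplices (9): ab, ac, ad, ae, bc, bd, be, cd, ce
  2-simplices (6): abd, abe, acd, ace, bcd, bce

Hence C_0 ≅ Z^5, C_1 ≅ Z^9, C_2 ≅ Z^6.

The boundary map ∂_1: C_1 → C_0 maps an edge to its endpoints' difference, ∂[p,q] = q − p. For instance
  ∂ae = e − a.
The resulting 5×9 matrix has rank 4, and its Smith normal form has invariant factors (1,1,1,1).

Boundary ∂_2: C_2 → C_1 maps a triangle to the signed sum of its edges. For instance
  ∂acd = cd − ad + ac,
  ∂ace = ce − ae + ac.
The resulting 9×6 matrix has rank 5, and its Smith normal form has invariant factors (1,1,1,1,1).

Computing H_k = (kernel of ∂_k) / (image of ∂_{k+1}):

  H_0: rank C_0 − rank ∂_1 = 5 − 4 = 1, and the invariant factors of ∂_1 are all 1, so H_0 = Z.
  H_1: rank ker ∂_1 − rank ∂_2 = (9 − 4) − 5 = 0, and the invariant factors of ∂_2 are all 1, so H_1 = 0.
  H_2: rank ker ∂_2 − rank ∂_3 = (6 − 5) − 0 = 1, and there is no ∂_3, so H_2 = Z.

As a check, the Euler characteristic is 5 − 9 + 6 = 2, which agrees with 1 − 0 + 1 = 2.
(K is a triangulation of the 2-sphere S^2.)

H_0 = Z,  H_1 = 0,  H_2 = Z.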